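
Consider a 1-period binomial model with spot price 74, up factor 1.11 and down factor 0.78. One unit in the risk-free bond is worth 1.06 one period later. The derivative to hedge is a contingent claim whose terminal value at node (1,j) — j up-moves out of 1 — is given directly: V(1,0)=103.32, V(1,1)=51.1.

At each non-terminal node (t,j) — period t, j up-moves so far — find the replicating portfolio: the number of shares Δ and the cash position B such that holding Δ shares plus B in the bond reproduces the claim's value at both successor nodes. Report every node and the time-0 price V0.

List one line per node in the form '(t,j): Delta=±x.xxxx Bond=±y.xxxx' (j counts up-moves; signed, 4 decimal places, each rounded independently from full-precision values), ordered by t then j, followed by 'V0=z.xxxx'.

(0,0): Delta=-2.1384 Bond=213.9142
V0=55.6718

The replicating-portfolio and risk-neutral prices coincide; use p* = (1.06−0.78)/(1.11−0.78) = 0.8485 for the latter.
At expiry t=1: V(1,0)=103.3200, V(1,1)=51.1000
Node (0,0) S=74.0000: V=(p*·51.1000+(1−p*)·103.3200)/1.06=55.6718; Δ=(51.1000−103.3200)/(82.1400−57.7200)=-2.1384; B=V−Δ·S=213.9142
Each (Δ,B) replicates both successor values, so the strategy is self-financing and V0 is arbitrage-free.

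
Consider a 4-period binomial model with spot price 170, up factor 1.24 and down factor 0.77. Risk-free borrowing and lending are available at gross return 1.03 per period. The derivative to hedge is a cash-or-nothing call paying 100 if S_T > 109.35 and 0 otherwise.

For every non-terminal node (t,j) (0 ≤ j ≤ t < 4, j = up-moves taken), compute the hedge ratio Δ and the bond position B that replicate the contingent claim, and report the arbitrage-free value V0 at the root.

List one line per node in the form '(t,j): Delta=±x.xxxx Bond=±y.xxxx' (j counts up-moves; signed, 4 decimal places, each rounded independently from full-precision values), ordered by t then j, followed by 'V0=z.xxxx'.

(0,0): Delta=0.3795 Bond=3.2603
(1,0): Delta=0.7574 Bond=-46.1101
(1,1): Delta=0.1899 Bond=43.3133
(2,0): Delta=1.1337 Bond=-85.4268
(2,1): Delta=0.5686 Bond=-16.8549
(2,2): Delta=0.0000 Bond=94.2596
(3,0): Delta=0.0000 Bond=0.0000
(3,1): Delta=1.7024 Bond=-159.0580
(3,2): Delta=0.0000 Bond=97.0874
(3,3): Delta=0.0000 Bond=97.0874
V0=67.7708

Since d<R<u, set p* = (R−d)/(u−d) = 0.5532; price each node as the discounted p*-expectation of its children.
Payoff layer (t=4): V(4,0)=0.0000, V(4,1)=0.0000, V(4,2)=100.0000, V(4,3)=100.0000, V(4,4)=100.0000
Node (3,0) S=77.6106: V=(p*·0.0000+(1−p*)·0.0000)/1.03=0.0000; Δ=(0.0000−0.0000)/(96.2372−59.7602)=0.0000; B=V−Δ·S=0.0000
Node (3,1) S=124.9833: V=(p*·100.0000+(1−p*)·0.0000)/1.03=53.7079; Δ=(100.0000−0.0000)/(154.9793−96.2372)=1.7024; B=V−Δ·S=-159.0580
Node (3,2) S=201.2718: V=(p*·100.0000+(1−p*)·100.0000)/1.03=97.0874; Δ=(100.0000−100.0000)/(249.5771−154.9793)=0.0000; B=V−Δ·S=97.0874
Node (3,3) S=324.1261: V=(p*·100.0000+(1−p*)·100.0000)/1.03=97.0874; Δ=(100.0000−100.0000)/(401.9163−249.5771)=0.0000; B=V−Δ·S=97.0874
Node (2,0) S=100.7930: V=(p*·53.7079+(1−p*)·0.0000)/1.03=28.8454; Δ=(53.7079−0.0000)/(124.9833−77.6106)=1.1337; B=V−Δ·S=-85.4268
Node (2,1) S=162.3160: V=(p*·97.0874+(1−p*)·53.7079)/1.03=75.4418; Δ=(97.0874−53.7079)/(201.2718−124.9833)=0.5686; B=V−Δ·S=-16.8549
Node (2,2) S=261.3920: V=(p*·97.0874+(1−p*)·97.0874)/1.03=94.2596; Δ=(97.0874−97.0874)/(324.1261−201.2718)=0.0000; B=V−Δ·S=94.2596
Node (1,0) S=130.9000: V=(p*·75.4418+(1−p*)·28.8454)/1.03=53.0312; Δ=(75.4418−28.8454)/(162.3160−100.7930)=0.7574; B=V−Δ·S=-46.1101
Node (1,1) S=210.8000: V=(p*·94.2596+(1−p*)·75.4418)/1.03=83.3511; Δ=(94.2596−75.4418)/(261.3920−162.3160)=0.1899; B=V−Δ·S=43.3133
Node (0,0) S=170.0000: V=(p*·83.3511+(1−p*)·53.0312)/1.03=67.7708; Δ=(83.3511−53.0312)/(210.8000−130.9000)=0.3795; B=V−Δ·S=3.2603
Self-financing check: at every node Δ·S+B equals the discounted successor values.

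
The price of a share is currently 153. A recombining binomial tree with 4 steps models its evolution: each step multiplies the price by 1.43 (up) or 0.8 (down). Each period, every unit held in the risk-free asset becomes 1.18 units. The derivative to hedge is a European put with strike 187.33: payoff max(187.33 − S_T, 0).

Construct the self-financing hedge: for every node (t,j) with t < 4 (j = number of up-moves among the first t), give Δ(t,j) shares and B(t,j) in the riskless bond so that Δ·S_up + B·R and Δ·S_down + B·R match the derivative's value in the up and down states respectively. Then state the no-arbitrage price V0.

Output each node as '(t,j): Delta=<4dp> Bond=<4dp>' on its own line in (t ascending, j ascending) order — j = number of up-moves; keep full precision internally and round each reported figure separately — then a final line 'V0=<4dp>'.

(0,0): Delta=-0.1550 Bond=31.1613
(1,0): Delta=-0.4081 Bond=67.7588
(1,1): Delta=-0.0618 Bond=16.3832
(2,0): Delta=-0.8931 Bond=127.4378
(2,1): Delta=-0.2297 Bond=48.7170
(2,2): Delta=0.0000 Bond=0.0000
(3,0): Delta=-1.0000 Bond=158.7542
(3,1): Delta=-0.8537 Bond=144.8650
(3,2): Delta=0.0000 Bond=0.0000
(3,3): Delta=0.0000 Bond=0.0000
V0=7.4507

The replicating-portfolio and risk-neutral prices coincide; use p* = (1.18−0.8)/(1.43−0.8) = 0.6032 for the latter.
At expiry t=4: V(4,0)=124.6612, V(4,1)=75.3095, V(4,2)=0.0000, V(4,3)=0.0000, V(4,4)=0.0000
(3,0): S=78.3360. Δ = (V_up−V_dn)/(S_up−S_dn) = (75.3095−124.6612)/(112.0205−62.6688) = -1.0000. V = [p*·75.3095 + (1−p*)·124.6612]/1.18 = 80.4182. B = V − Δ·S = 158.7542.
(3,1): S=140.0256. Δ = (V_up−V_dn)/(S_up−S_dn) = (0.0000−75.3095)/(200.2366−112.0205) = -0.8537. V = [p*·0.0000 + (1−p*)·75.3095]/1.18 = 25.3260. B = V − Δ·S = 144.8650.
(3,2): S=250.2958. Δ = (V_up−V_dn)/(S_up−S_dn) = (0.0000−0.0000)/(357.9229−200.2366) = 0.0000. V = [p*·0.0000 + (1−p*)·0.0000]/1.18 = 0.0000. B = V − Δ·S = 0.0000.
(3,3): S=447.4037. Δ = (V_up−V_dn)/(S_up−S_dn) = (0.0000−0.0000)/(639.7872−357.9229) = 0.0000. V = [p*·0.0000 + (1−p*)·0.0000]/1.18 = 0.0000. B = V − Δ·S = 0.0000.
(2,0): S=97.9200. Δ = (V_up−V_dn)/(S_up−S_dn) = (25.3260−80.4182)/(140.0256−78.3360) = -0.8931. V = [p*·25.3260 + (1−p*)·80.4182]/1.18 = 39.9899. B = V − Δ·S = 127.4378.
(2,1): S=175.0320. Δ = (V_up−V_dn)/(S_up−S_dn) = (0.0000−25.3260)/(250.2958−140.0256) = -0.2297. V = [p*·0.0000 + (1−p*)·25.3260]/1.18 = 8.5170. B = V − Δ·S = 48.7170.
(2,2): S=312.8697. Δ = (V_up−V_dn)/(S_up−S_dn) = (0.0000−0.0000)/(447.4037−250.2958) = 0.0000. V = [p*·0.0000 + (1−p*)·0.0000]/1.18 = 0.0000. B = V − Δ·S = 0.0000.
(1,0): S=122.4000. Δ = (V_up−V_dn)/(S_up−S_dn) = (8.5170−39.9899)/(175.0320−97.9200) = -0.4081. V = [p*·8.5170 + (1−p*)·39.9899]/1.18 = 17.8019. B = V − Δ·S = 67.7588.
(1,1): S=218.7900. Δ = (V_up−V_dn)/(S_up−S_dn) = (0.0000−8.5170)/(312.8697−175.0320) = -0.0618. V = [p*·0.0000 + (1−p*)·8.5170]/1.18 = 2.8642. B = V − Δ·S = 16.3832.
(0,0): S=153.0000. Δ = (V_up−V_dn)/(S_up−S_dn) = (2.8642−17.8019)/(218.7900−122.4000) = -0.1550. V = [p*·2.8642 + (1−p*)·17.8019]/1.18 = 7.4507. B = V − Δ·S = 31.1613.
Root portfolio cost Δ·153+B reproduces V0=7.4507.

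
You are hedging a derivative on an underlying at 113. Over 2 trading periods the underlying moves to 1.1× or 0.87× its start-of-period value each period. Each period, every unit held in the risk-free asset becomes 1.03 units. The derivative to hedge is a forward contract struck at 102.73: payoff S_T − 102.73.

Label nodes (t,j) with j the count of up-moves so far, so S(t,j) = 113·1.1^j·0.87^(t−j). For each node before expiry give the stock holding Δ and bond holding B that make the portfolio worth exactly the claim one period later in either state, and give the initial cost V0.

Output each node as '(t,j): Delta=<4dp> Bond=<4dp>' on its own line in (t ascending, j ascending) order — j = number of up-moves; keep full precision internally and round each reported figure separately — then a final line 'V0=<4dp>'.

(0,0): Delta=1.0000 Bond=-96.8329
(1,0): Delta=1.0000 Bond=-99.7379
(1,1): Delta=1.0000 Bond=-99.7379
V0=16.1671

The replicating-portfolio and risk-neutral prices coincide; use p* = (1.03−0.87)/(1.1−0.87) = 0.6957 for the latter.
At expiry t=2: V(2,0)=-17.2003, V(2,1)=5.4110, V(2,2)=34.0000
(1,0): S=98.3100. Δ = (V_up−V_dn)/(S_up−S_dn) = (5.4110−-17.2003)/(108.1410−85.5297) = 1.0000. V = [p*·5.4110 + (1−p*)·-17.2003]/1.03 = -1.4279. B = V − Δ·S = -99.7379.
(1,1): S=124.3000. Δ = (V_up−V_dn)/(S_up−S_dn) = (34.0000−5.4110)/(136.7300−108.1410) = 1.0000. V = [p*·34.0000 + (1−p*)·5.4110]/1.03 = 24.5621. B = V − Δ·S = -99.7379.
(0,0): S=113.0000. Δ = (V_up−V_dn)/(S_up−S_dn) = (24.5621−-1.4279)/(124.3000−98.3100) = 1.0000. V = [p*·24.5621 + (1−p*)·-1.4279]/1.03 = 16.1671. B = V − Δ·S = -96.8329.
Self-financing check: at every node Δ·S+B equals the discounted successor values.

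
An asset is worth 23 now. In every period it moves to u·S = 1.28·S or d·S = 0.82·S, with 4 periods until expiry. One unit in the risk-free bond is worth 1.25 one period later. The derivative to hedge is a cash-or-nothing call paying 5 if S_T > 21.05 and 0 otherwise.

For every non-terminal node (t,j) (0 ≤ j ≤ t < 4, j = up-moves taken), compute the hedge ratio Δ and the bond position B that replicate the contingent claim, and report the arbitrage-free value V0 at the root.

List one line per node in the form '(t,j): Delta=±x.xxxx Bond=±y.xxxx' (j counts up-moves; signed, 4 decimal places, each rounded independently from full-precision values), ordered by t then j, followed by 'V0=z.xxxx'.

(0,0): Delta=0.0029 Bond=1.9795
(1,0): Delta=0.0450 Bond=1.6806
(1,1): Delta=0.0010 Bond=2.5297
(2,0): Delta=0.5256 Bond=-5.3323
(2,1): Delta=0.0235 Bond=2.6193
(2,2): Delta=0.0000 Bond=3.2000
(3,0): Delta=0.0000 Bond=0.0000
(3,1): Delta=0.5491 Bond=-7.1304
(3,2): Delta=0.0000 Bond=4.0000
(3,3): Delta=0.0000 Bond=4.0000
V0=2.0458

The replicating-portfolio and risk-neutral prices coincide; use p* = (1.25−0.82)/(1.28−0.82) = 0.9348 for the latter.
Payoff layer (t=4): V(4,0)=0.0000, V(4,1)=0.0000, V(4,2)=5.0000, V(4,3)=5.0000, V(4,4)=5.0000
Node (3,0) S=12.6815: V=(p*·0.0000+(1−p*)·0.0000)/1.25=0.0000; Δ=(0.0000−0.0000)/(16.2323−10.3988)=0.0000; B=V−Δ·S=0.0000
Node (3,1) S=19.7955: V=(p*·5.0000+(1−p*)·0.0000)/1.25=3.7391; Δ=(5.0000−0.0000)/(25.3382−16.2323)=0.5491; B=V−Δ·S=-7.1304
Node (3,2) S=30.9002: V=(p*·5.0000+(1−p*)·5.0000)/1.25=4.0000; Δ=(5.0000−5.0000)/(39.5523−25.3382)=0.0000; B=V−Δ·S=4.0000
Node (3,3) S=48.2345: V=(p*·5.0000+(1−p*)·5.0000)/1.25=4.0000; Δ=(5.0000−5.0000)/(61.7402−39.5523)=0.0000; B=V−Δ·S=4.0000
Node (2,0) S=15.4652: V=(p*·3.7391+(1−p*)·0.0000)/1.25=2.7962; Δ=(3.7391−0.0000)/(19.7955−12.6815)=0.5256; B=V−Δ·S=-5.3323
Node (2,1) S=24.1408: V=(p*·4.0000+(1−p*)·3.7391)/1.25=3.1864; Δ=(4.0000−3.7391)/(30.9002−19.7955)=0.0235; B=V−Δ·S=2.6193
Node (2,2) S=37.6832: V=(p*·4.0000+(1−p*)·4.0000)/1.25=3.2000; Δ=(4.0000−4.0000)/(48.2345−30.9002)=0.0000; B=V−Δ·S=3.2000
Node (1,0) S=18.8600: V=(p*·3.1864+(1−p*)·2.7962)/1.25=2.5288; Δ=(3.1864−2.7962)/(24.1408−15.4652)=0.0450; B=V−Δ·S=1.6806
Node (1,1) S=29.4400: V=(p*·3.2000+(1−p*)·3.1864)/1.25=2.5593; Δ=(3.2000−3.1864)/(37.6832−24.1408)=0.0010; B=V−Δ·S=2.5297
Node (0,0) S=23.0000: V=(p*·2.5593+(1−p*)·2.5288)/1.25=2.0458; Δ=(2.5593−2.5288)/(29.4400−18.8600)=0.0029; B=V−Δ·S=1.9795
Each (Δ,B) replicates both successor values, so the strategy is self-financing and V0 is arbitrage-free.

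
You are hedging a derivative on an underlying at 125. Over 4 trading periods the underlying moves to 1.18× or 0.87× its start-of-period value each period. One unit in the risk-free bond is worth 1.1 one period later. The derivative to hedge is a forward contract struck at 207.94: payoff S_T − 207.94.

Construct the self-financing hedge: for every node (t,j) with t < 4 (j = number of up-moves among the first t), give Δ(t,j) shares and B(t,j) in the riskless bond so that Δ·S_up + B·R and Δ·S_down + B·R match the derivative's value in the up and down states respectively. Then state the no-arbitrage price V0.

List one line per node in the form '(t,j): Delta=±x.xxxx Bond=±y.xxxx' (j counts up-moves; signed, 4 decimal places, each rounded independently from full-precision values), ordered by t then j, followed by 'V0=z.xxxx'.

(0,0): Delta=1.0000 Bond=-142.0258
(1,0): Delta=1.0000 Bond=-156.2284
(1,1): Delta=1.0000 Bond=-156.2284
(2,0): Delta=1.0000 Bond=-171.8512
(2,1): Delta=1.0000 Bond=-171.8512
(2,2): Delta=1.0000 Bond=-171.8512
(3,0): Delta=1.0000 Bond=-189.0364
(3,1): Delta=1.0000 Bond=-189.0364
(3,2): Delta=1.0000 Bond=-189.0364
(3,3): Delta=1.0000 Bond=-189.0364
V0=-17.0258

The replicating-portfolio and risk-neutral prices coincide; use p* = (1.1−0.87)/(1.18−0.87) = 0.7419 for the latter.
At expiry t=4: V(4,0)=-136.3278, V(4,1)=-110.8108, V(4,2)=-76.2016, V(4,3)=-29.2603, V(4,4)=34.4072
  t=3,j=0: stock 82.3129 → up 97.1292 (V=-110.8108), down 71.6122 (V=-136.3278). Price -106.7235; hedge Δ=1.0000, bond B=-189.0364.
  t=3,j=1: stock 111.6428 → up 131.7384 (V=-76.2016), down 97.1292 (V=-110.8108). Price -77.3936; hedge Δ=1.0000, bond B=-189.0364.
  t=3,j=2: stock 151.4235 → up 178.6797 (V=-29.2603), down 131.7384 (V=-76.2016). Price -37.6129; hedge Δ=1.0000, bond B=-189.0364.
  t=3,j=3: stock 205.3790 → up 242.3472 (V=34.4072), down 178.6797 (V=-29.2603). Price 16.3426; hedge Δ=1.0000, bond B=-189.0364.
  t=2,j=0: stock 94.6125 → up 111.6427 (V=-77.3936), down 82.3129 (V=-106.7235). Price -77.2387; hedge Δ=1.0000, bond B=-171.8512.
  t=2,j=1: stock 128.3250 → up 151.4235 (V=-37.6129), down 111.6427 (V=-77.3936). Price -43.5262; hedge Δ=1.0000, bond B=-171.8512.
  t=2,j=2: stock 174.0500 → up 205.3790 (V=16.3426), down 151.4235 (V=-37.6129). Price 2.1988; hedge Δ=1.0000, bond B=-171.8512.
  t=1,j=0: stock 108.7500 → up 128.3250 (V=-43.5262), down 94.6125 (V=-77.2387). Price -47.4784; hedge Δ=1.0000, bond B=-156.2284.
  t=1,j=1: stock 147.5000 → up 174.0500 (V=2.1988), down 128.3250 (V=-43.5262). Price -8.7284; hedge Δ=1.0000, bond B=-156.2284.
  t=0,j=0: stock 125.0000 → up 147.5000 (V=-8.7284), down 108.7500 (V=-47.4784). Price -17.0258; hedge Δ=1.0000, bond B=-142.0258.
Self-financing check: at every node Δ·S+B equals the discounted successor values.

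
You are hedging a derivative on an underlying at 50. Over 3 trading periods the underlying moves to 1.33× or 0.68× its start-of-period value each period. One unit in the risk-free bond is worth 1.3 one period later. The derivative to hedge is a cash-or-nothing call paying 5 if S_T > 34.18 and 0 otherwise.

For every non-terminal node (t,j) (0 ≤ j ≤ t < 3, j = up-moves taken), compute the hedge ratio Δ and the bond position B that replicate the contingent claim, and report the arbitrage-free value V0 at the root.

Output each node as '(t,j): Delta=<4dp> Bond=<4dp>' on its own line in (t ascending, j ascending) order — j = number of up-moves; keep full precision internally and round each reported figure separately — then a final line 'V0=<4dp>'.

The replicating-portfolio and risk-neutral prices coincide; use p* = (1.3−0.68)/(1.33−0.68) = 0.9538 for the latter.
Terminal payoffs: V(3,0)=0.0000, V(3,1)=0.0000, V(3,2)=5.0000, V(3,3)=5.0000
Node (2,0) S=23.1200: V=(p*·0.0000+(1−p*)·0.0000)/1.3=0.0000; Δ=(0.0000−0.0000)/(30.7496−15.7216)=0.0000; B=V−Δ·S=0.0000
Node (2,1) S=45.2200: V=(p*·5.0000+(1−p*)·0.0000)/1.3=3.6686; Δ=(5.0000−0.0000)/(60.1426−30.7496)=0.1701; B=V−Δ·S=-4.0237
Node (2,2) S=88.4450: V=(p*·5.0000+(1−p*)·5.0000)/1.3=3.8462; Δ=(5.0000−5.0000)/(117.6319−60.1426)=0.0000; B=V−Δ·S=3.8462
Node (1,0) S=34.0000: V=(p*·3.6686+(1−p*)·0.0000)/1.3=2.6918; Δ=(3.6686−0.0000)/(45.2200−23.1200)=0.1660; B=V−Δ·S=-2.9523
Node (1,1) S=66.5000: V=(p*·3.8462+(1−p*)·3.6686)/1.3=2.9523; Δ=(3.8462−3.6686)/(88.4450−45.2200)=0.0041; B=V−Δ·S=2.6792
Node (0,0) S=50.0000: V=(p*·2.9523+(1−p*)·2.6918)/1.3=2.2617; Δ=(2.9523−2.6918)/(66.5000−34.0000)=0.0080; B=V−Δ·S=1.8610
Check: Δ(0,0)·S0 + B(0,0) = 2.2617 = V0.

(0,0): Delta=0.0080 Bond=1.8610
(1,0): Delta=0.1660 Bond=-2.9523
(1,1): Delta=0.0041 Bond=2.6792
(2,0): Delta=0.0000 Bond=0.0000
(2,1): Delta=0.1701 Bond=-4.0237
(2,2): Delta=0.0000 Bond=3.8462
V0=2.2617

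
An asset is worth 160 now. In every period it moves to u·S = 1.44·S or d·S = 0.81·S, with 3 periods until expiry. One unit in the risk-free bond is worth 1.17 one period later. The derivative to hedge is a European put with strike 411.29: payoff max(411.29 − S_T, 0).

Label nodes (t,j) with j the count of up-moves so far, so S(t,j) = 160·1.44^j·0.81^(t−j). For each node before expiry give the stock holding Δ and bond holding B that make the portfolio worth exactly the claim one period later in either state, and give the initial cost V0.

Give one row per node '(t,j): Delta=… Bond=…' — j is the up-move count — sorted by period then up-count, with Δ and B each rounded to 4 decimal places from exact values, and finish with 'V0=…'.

Under the risk-neutral measure, an up-move has probability p* = (R−d)/(u−d) = 0.5714 and values discount at R = 1.17.
Terminal payoffs: V(3,0)=326.2594, V(3,1)=260.1246, V(3,2)=142.5514, V(3,3)=0.0000
(2,0): S=104.9760. Δ = (V_up−V_dn)/(S_up−S_dn) = (260.1246−326.2594)/(151.1654−85.0306) = -1.0000. V = [p*·260.1246 + (1−p*)·326.2594]/1.17 = 246.5539. B = V − Δ·S = 351.5299.
(2,1): S=186.6240. Δ = (V_up−V_dn)/(S_up−S_dn) = (142.5514−260.1246)/(268.7386−151.1654) = -1.0000. V = [p*·142.5514 + (1−p*)·260.1246]/1.17 = 164.9059. B = V − Δ·S = 351.5299.
(2,2): S=331.7760. Δ = (V_up−V_dn)/(S_up−S_dn) = (0.0000−142.5514)/(477.7574−268.7386) = -0.6820. V = [p*·0.0000 + (1−p*)·142.5514]/1.17 = 52.2166. B = V − Δ·S = 278.4888.
(1,0): S=129.6000. Δ = (V_up−V_dn)/(S_up−S_dn) = (164.9059−246.5539)/(186.6240−104.9760) = -1.0000. V = [p*·164.9059 + (1−p*)·246.5539]/1.17 = 170.8529. B = V − Δ·S = 300.4529.
(1,1): S=230.4000. Δ = (V_up−V_dn)/(S_up−S_dn) = (52.2166−164.9059)/(331.7760−186.6240) = -0.7764. V = [p*·52.2166 + (1−p*)·164.9059]/1.17 = 85.9077. B = V − Δ·S = 264.7796.
(0,0): S=160.0000. Δ = (V_up−V_dn)/(S_up−S_dn) = (85.9077−170.8529)/(230.4000−129.6000) = -0.8427. V = [p*·85.9077 + (1−p*)·170.8529]/1.17 = 104.5409. B = V − Δ·S = 239.3745.
Self-financing check: at every node Δ·S+B equals the discounted successor values.

(0,0): Delta=-0.8427 Bond=239.3745
(1,0): Delta=-1.0000 Bond=300.4529
(1,1): Delta=-0.7764 Bond=264.7796
(2,0): Delta=-1.0000 Bond=351.5299
(2,1): Delta=-1.0000 Bond=351.5299
(2,2): Delta=-0.6820 Bond=278.4888
V0=104.5409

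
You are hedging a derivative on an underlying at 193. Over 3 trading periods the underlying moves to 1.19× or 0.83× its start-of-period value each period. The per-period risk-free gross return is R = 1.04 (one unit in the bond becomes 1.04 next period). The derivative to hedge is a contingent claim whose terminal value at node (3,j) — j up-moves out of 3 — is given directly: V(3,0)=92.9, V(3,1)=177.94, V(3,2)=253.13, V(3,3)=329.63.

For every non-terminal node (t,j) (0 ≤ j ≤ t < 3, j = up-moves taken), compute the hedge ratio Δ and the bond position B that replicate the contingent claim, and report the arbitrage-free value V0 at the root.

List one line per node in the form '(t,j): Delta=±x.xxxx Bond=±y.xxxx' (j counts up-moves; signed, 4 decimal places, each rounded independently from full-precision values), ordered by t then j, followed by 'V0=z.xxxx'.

Under the risk-neutral measure, an up-move has probability p* = (R−d)/(u−d) = 0.5833 and values discount at R = 1.04.
Payoff layer (t=3): V(3,0)=92.9000, V(3,1)=177.9400, V(3,2)=253.1300, V(3,3)=329.6300
Node (2,0) S=132.9577: V=(p*·177.9400+(1−p*)·92.9000)/1.04=137.0256; Δ=(177.9400−92.9000)/(158.2197−110.3549)=1.7767; B=V−Δ·S=-99.1966
Node (2,1) S=190.6261: V=(p*·253.1300+(1−p*)·177.9400)/1.04=213.2700; Δ=(253.1300−177.9400)/(226.8451−158.2197)=1.0957; B=V−Δ·S=4.4089
Node (2,2) S=273.3073: V=(p*·329.6300+(1−p*)·253.1300)/1.04=286.3029; Δ=(329.6300−253.1300)/(325.2357−226.8451)=0.7775; B=V−Δ·S=73.8029
Node (1,0) S=160.1900: V=(p*·213.2700+(1−p*)·137.0256)/1.04=174.5207; Δ=(213.2700−137.0256)/(190.6261−132.9577)=1.3221; B=V−Δ·S=-37.2693
Node (1,1) S=229.6700: V=(p*·286.3029+(1−p*)·213.2700)/1.04=246.0313; Δ=(286.3029−213.2700)/(273.3073−190.6261)=0.8833; B=V−Δ·S=43.1622
Node (0,0) S=193.0000: V=(p*·246.0313+(1−p*)·174.5207)/1.04=207.9185; Δ=(246.0313−174.5207)/(229.6700−160.1900)=1.0292; B=V−Δ·S=9.2780
Check: Δ(0,0)·S0 + B(0,0) = 207.9185 = V0.

(0,0): Delta=1.0292 Bond=9.2780
(1,0): Delta=1.3221 Bond=-37.2693
(1,1): Delta=0.8833 Bond=43.1622
(2,0): Delta=1.7767 Bond=-99.1966
(2,1): Delta=1.0957 Bond=4.4089
(2,2): Delta=0.7775 Bond=73.8029
V0=207.9185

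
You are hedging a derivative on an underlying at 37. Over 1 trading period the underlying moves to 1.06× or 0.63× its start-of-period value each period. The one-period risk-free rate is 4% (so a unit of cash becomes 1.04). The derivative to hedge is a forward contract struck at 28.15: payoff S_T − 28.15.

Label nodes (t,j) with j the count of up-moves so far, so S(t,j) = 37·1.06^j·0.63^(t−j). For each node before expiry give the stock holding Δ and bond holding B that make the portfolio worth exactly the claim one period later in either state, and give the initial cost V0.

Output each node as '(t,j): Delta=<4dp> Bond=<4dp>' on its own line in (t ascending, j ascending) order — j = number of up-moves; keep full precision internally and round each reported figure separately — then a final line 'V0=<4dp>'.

(0,0): Delta=1.0000 Bond=-27.0673
V0=9.9327

Since d<R<u, set p* = (R−d)/(u−d) = 0.9535; price each node as the discounted p*-expectation of its children.
Payoff layer (t=1): V(1,0)=-4.8400, V(1,1)=11.0700
Node (0,0) S=37.0000: V=(p*·11.0700+(1−p*)·-4.8400)/1.04=9.9327; Δ=(11.0700−-4.8400)/(39.2200−23.3100)=1.0000; B=V−Δ·S=-27.0673
The time-0 hedge costs 9.9327, which is the no-arbitrage price.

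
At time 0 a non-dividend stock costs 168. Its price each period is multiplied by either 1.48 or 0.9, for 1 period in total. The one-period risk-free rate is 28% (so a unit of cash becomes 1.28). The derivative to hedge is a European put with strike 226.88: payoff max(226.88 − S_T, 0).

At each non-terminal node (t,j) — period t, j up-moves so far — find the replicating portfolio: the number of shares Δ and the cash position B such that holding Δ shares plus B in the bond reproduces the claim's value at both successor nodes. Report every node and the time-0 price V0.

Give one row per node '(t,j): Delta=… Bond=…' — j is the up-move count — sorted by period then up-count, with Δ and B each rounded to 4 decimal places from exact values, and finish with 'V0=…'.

(0,0): Delta=-0.7767 Bond=150.8707
V0=20.3879

The replicating-portfolio and risk-neutral prices coincide; use p* = (1.28−0.9)/(1.48−0.9) = 0.6552 for the latter.
Terminal values V(1,·): V(1,0)=75.6800, V(1,1)=0.0000
(0,0): S=168.0000. Δ = (V_up−V_dn)/(S_up−S_dn) = (0.0000−75.6800)/(248.6400−151.2000) = -0.7767. V = [p*·0.0000 + (1−p*)·75.6800]/1.28 = 20.3879. B = V − Δ·S = 150.8707.
Root portfolio cost Δ·168+B reproduces V0=20.3879.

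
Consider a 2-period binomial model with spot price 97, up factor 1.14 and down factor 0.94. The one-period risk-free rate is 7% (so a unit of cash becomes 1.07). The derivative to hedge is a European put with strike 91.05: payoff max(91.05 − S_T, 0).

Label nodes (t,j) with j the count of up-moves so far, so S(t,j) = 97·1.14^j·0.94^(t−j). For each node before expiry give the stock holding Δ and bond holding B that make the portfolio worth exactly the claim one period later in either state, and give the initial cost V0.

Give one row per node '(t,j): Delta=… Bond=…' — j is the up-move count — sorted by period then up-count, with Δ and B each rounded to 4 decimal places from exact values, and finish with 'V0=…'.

(0,0): Delta=-0.0901 Bond=9.3064
(1,0): Delta=-0.2929 Bond=28.4510
(1,1): Delta=0.0000 Bond=0.0000
V0=0.5714

Since d<R<u, set p* = (R−d)/(u−d) = 0.6500; price each node as the discounted p*-expectation of its children.
Terminal values V(2,·): V(2,0)=5.3408, V(2,1)=0.0000, V(2,2)=0.0000
Node (1,0) S=91.1800: V=(p*·0.0000+(1−p*)·5.3408)/1.07=1.7470; Δ=(0.0000−5.3408)/(103.9452−85.7092)=-0.2929; B=V−Δ·S=28.4510
Node (1,1) S=110.5800: V=(p*·0.0000+(1−p*)·0.0000)/1.07=0.0000; Δ=(0.0000−0.0000)/(126.0612−103.9452)=0.0000; B=V−Δ·S=0.0000
Node (0,0) S=97.0000: V=(p*·0.0000+(1−p*)·1.7470)/1.07=0.5714; Δ=(0.0000−1.7470)/(110.5800−91.1800)=-0.0901; B=V−Δ·S=9.3064
Self-financing check: at every node Δ·S+B equals the discounted successor values.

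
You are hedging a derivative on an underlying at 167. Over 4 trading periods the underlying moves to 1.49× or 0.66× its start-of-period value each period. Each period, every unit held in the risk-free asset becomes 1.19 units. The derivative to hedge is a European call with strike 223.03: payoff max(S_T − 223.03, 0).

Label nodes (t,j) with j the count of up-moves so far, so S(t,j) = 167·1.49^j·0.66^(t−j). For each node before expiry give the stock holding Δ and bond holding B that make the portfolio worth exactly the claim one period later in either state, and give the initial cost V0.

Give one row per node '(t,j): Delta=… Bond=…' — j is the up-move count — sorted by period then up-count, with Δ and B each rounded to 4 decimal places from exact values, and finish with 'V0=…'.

(0,0): Delta=0.7791 Bond=-53.7788
(1,0): Delta=0.4456 Bond=-27.2394
(1,1): Delta=0.8627 Bond=-84.8028
(2,0): Delta=0.0000 Bond=0.0000
(2,1): Delta=0.5573 Bond=-50.7630
(2,2): Delta=0.9393 Bond=-129.3035
(3,0): Delta=0.0000 Bond=0.0000
(3,1): Delta=0.0000 Bond=0.0000
(3,2): Delta=0.6971 Bond=-94.6012
(3,3): Delta=1.0000 Bond=-187.4202
V0=76.3286

Risk-neutral probability p* = (R−d)/(u−d) = (1.19−0.66)/(1.49−0.66) = 0.6386.
Terminal payoffs: V(4,0)=0.0000, V(4,1)=0.0000, V(4,2)=0.0000, V(4,3)=141.5721, V(4,4)=600.0869
Node (3,0) S=48.0118: V=(p*·0.0000+(1−p*)·0.0000)/1.19=0.0000; Δ=(0.0000−0.0000)/(71.5376−31.6878)=0.0000; B=V−Δ·S=0.0000
Node (3,1) S=108.3903: V=(p*·0.0000+(1−p*)·0.0000)/1.19=0.0000; Δ=(0.0000−0.0000)/(161.5016−71.5376)=0.0000; B=V−Δ·S=0.0000
Node (3,2) S=244.6994: V=(p*·141.5721+(1−p*)·0.0000)/1.19=75.9676; Δ=(141.5721−0.0000)/(364.6021−161.5016)=0.6971; B=V−Δ·S=-94.6012
Node (3,3) S=552.4275: V=(p*·600.0869+(1−p*)·141.5721)/1.19=365.0073; Δ=(600.0869−141.5721)/(823.1169−364.6021)=1.0000; B=V−Δ·S=-187.4202
Node (2,0) S=72.7452: V=(p*·0.0000+(1−p*)·0.0000)/1.19=0.0000; Δ=(0.0000−0.0000)/(108.3903−48.0118)=0.0000; B=V−Δ·S=0.0000
Node (2,1) S=164.2278: V=(p*·75.9676+(1−p*)·0.0000)/1.19=40.7642; Δ=(75.9676−0.0000)/(244.6994−108.3903)=0.5573; B=V−Δ·S=-50.7630
Node (2,2) S=370.7567: V=(p*·365.0073+(1−p*)·75.9676)/1.19=218.9371; Δ=(365.0073−75.9676)/(552.4275−244.6994)=0.9393; B=V−Δ·S=-129.3035
Node (1,0) S=110.2200: V=(p*·40.7642+(1−p*)·0.0000)/1.19=21.8741; Δ=(40.7642−0.0000)/(164.2278−72.7452)=0.4456; B=V−Δ·S=-27.2394
Node (1,1) S=248.8300: V=(p*·218.9371+(1−p*)·40.7642)/1.19=129.8633; Δ=(218.9371−40.7642)/(370.7567−164.2278)=0.8627; B=V−Δ·S=-84.8028
Node (0,0) S=167.0000: V=(p*·129.8633+(1−p*)·21.8741)/1.19=76.3286; Δ=(129.8633−21.8741)/(248.8300−110.2200)=0.7791; B=V−Δ·S=-53.7788
The time-0 hedge costs 76.3286, which is the no-arbitrage price.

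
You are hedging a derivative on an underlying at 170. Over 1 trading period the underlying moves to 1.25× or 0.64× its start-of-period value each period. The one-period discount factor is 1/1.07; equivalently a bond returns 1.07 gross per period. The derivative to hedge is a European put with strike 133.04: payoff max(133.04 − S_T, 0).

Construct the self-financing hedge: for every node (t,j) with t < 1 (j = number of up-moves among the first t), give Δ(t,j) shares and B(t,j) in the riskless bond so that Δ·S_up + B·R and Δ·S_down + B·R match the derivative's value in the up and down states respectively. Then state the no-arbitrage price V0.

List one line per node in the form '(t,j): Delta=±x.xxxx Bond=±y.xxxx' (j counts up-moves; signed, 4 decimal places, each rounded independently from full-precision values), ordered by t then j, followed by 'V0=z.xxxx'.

No-arbitrage ⇒ martingale measure with p* = (R−d)/(u−d) = 0.7049.
Terminal values V(1,·): V(1,0)=24.2400, V(1,1)=0.0000
  t=0,j=0: stock 170.0000 → up 212.5000 (V=0.0000), down 108.8000 (V=24.2400). Price 6.6848; hedge Δ=-0.2338, bond B=46.4226.
Self-financing check: at every node Δ·S+B equals the discounted successor values.

(0,0): Delta=-0.2338 Bond=46.4226
V0=6.6848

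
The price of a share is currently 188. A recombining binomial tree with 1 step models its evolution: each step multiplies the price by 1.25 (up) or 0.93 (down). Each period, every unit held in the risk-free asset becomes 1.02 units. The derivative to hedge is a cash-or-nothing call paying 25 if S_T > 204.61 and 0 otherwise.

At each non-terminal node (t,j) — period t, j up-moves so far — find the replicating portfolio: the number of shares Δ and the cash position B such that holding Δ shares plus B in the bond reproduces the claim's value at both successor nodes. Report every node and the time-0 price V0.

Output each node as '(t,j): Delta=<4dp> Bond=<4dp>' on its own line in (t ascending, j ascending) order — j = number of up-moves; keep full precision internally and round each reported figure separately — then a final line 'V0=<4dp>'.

No-arbitrage ⇒ martingale measure with p* = (R−d)/(u−d) = 0.2812.
Terminal values V(1,·): V(1,0)=0.0000, V(1,1)=25.0000
  t=0,j=0: stock 188.0000 → up 235.0000 (V=25.0000), down 174.8400 (V=0.0000). Price 6.8934; hedge Δ=0.4156, bond B=-71.2316.
Check: Δ(0,0)·S0 + B(0,0) = 6.8934 = V0.

(0,0): Delta=0.4156 Bond=-71.2316
V0=6.8934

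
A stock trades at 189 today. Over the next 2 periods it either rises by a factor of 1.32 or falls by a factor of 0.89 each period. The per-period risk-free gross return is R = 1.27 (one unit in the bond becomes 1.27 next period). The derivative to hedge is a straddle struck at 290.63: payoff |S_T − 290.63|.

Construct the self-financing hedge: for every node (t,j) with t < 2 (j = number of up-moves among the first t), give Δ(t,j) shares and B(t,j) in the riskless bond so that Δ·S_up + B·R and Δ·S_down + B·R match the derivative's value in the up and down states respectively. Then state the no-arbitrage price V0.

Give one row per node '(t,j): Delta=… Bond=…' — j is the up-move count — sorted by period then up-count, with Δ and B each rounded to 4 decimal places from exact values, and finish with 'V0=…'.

(0,0): Delta=-0.3376 Bond=92.4533
(1,0): Delta=-1.0000 Bond=228.8425
(1,1): Delta=-0.2788 Bond=102.7542
V0=28.6520

Under the risk-neutral measure, an up-move has probability p* = (R−d)/(u−d) = 0.8837 and values discount at R = 1.27.
Terminal payoffs: V(2,0)=140.9231, V(2,1)=68.5928, V(2,2)=38.6836
(1,0): S=168.2100. Δ = (V_up−V_dn)/(S_up−S_dn) = (68.5928−140.9231)/(222.0372−149.7069) = -1.0000. V = [p*·68.5928 + (1−p*)·140.9231]/1.27 = 60.6325. B = V − Δ·S = 228.8425.
(1,1): S=249.4800. Δ = (V_up−V_dn)/(S_up−S_dn) = (38.6836−68.5928)/(329.3136−222.0372) = -0.2788. V = [p*·38.6836 + (1−p*)·68.5928]/1.27 = 33.1980. B = V − Δ·S = 102.7542.
(0,0): S=189.0000. Δ = (V_up−V_dn)/(S_up−S_dn) = (33.1980−60.6325)/(249.4800−168.2100) = -0.3376. V = [p*·33.1980 + (1−p*)·60.6325]/1.27 = 28.6520. B = V − Δ·S = 92.4533.
Each (Δ,B) replicates both successor values, so the strategy is self-financing and V0 is arbitrage-free.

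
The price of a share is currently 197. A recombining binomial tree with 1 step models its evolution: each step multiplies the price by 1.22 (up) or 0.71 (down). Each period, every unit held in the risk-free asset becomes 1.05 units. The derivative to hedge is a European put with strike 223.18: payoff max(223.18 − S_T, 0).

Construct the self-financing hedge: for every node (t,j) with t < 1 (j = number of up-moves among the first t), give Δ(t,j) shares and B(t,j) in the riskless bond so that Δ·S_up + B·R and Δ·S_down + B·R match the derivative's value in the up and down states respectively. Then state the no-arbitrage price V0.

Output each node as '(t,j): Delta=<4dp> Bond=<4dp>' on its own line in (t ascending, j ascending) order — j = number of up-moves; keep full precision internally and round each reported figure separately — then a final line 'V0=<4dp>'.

Risk-neutral probability p* = (R−d)/(u−d) = (1.05−0.71)/(1.22−0.71) = 0.6667.
Terminal payoffs: V(1,0)=83.3100, V(1,1)=0.0000
Node (0,0) S=197.0000: V=(p*·0.0000+(1−p*)·83.3100)/1.05=26.4476; Δ=(0.0000−83.3100)/(240.3400−139.8700)=-0.8292; B=V−Δ·S=189.8006
Check: Δ(0,0)·S0 + B(0,0) = 26.4476 = V0.

(0,0): Delta=-0.8292 Bond=189.8006
V0=26.4476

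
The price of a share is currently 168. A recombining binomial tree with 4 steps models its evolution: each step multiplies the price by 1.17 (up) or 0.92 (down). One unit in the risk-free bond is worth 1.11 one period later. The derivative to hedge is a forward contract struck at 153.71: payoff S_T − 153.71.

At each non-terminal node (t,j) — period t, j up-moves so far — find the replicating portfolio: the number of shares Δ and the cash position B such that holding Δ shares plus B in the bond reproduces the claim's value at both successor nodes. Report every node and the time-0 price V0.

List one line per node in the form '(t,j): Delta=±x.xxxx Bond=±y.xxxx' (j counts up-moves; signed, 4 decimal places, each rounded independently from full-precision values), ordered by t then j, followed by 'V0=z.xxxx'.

The replicating-portfolio and risk-neutral prices coincide; use p* = (1.11−0.92)/(1.17−0.92) = 0.7600 for the latter.
Terminal payoffs: V(4,0)=-33.3560, V(4,1)=-0.6511, V(4,2)=40.9410, V(4,3)=93.8353, V(4,4)=161.1031
  t=3,j=0: stock 130.8196 → up 153.0589 (V=-0.6511), down 120.3540 (V=-33.3560). Price -7.6579; hedge Δ=1.0000, bond B=-138.4775.
  t=3,j=1: stock 166.3684 → up 194.6510 (V=40.9410), down 153.0589 (V=-0.6511). Price 27.8909; hedge Δ=1.0000, bond B=-138.4775.
  t=3,j=2: stock 211.5772 → up 247.5453 (V=93.8353), down 194.6510 (V=40.9410). Price 73.0997; hedge Δ=1.0000, bond B=-138.4775.
  t=3,j=3: stock 269.0710 → up 314.8131 (V=161.1031), down 247.5453 (V=93.8353). Price 130.5935; hedge Δ=1.0000, bond B=-138.4775.
  t=2,j=0: stock 142.1952 → up 166.3684 (V=27.8909), down 130.8196 (V=-7.6579). Price 17.4407; hedge Δ=1.0000, bond B=-124.7545.
  t=2,j=1: stock 180.8352 → up 211.5772 (V=73.0997), down 166.3684 (V=27.8909). Price 56.0807; hedge Δ=1.0000, bond B=-124.7545.
  t=2,j=2: stock 229.9752 → up 269.0710 (V=130.5935), down 211.5772 (V=73.0997). Price 105.2207; hedge Δ=1.0000, bond B=-124.7545.
  t=1,j=0: stock 154.5600 → up 180.8352 (V=56.0807), down 142.1952 (V=17.4407). Price 42.1686; hedge Δ=1.0000, bond B=-112.3914.
  t=1,j=1: stock 196.5600 → up 229.9752 (V=105.2207), down 180.8352 (V=56.0807). Price 84.1686; hedge Δ=1.0000, bond B=-112.3914.
  t=0,j=0: stock 168.0000 → up 196.5600 (V=84.1686), down 154.5600 (V=42.1686). Price 66.7465; hedge Δ=1.0000, bond B=-101.2535.
Each (Δ,B) replicates both successor values, so the strategy is self-financing and V0 is arbitrage-free.

(0,0): Delta=1.0000 Bond=-101.2535
(1,0): Delta=1.0000 Bond=-112.3914
(1,1): Delta=1.0000 Bond=-112.3914
(2,0): Delta=1.0000 Bond=-124.7545
(2,1): Delta=1.0000 Bond=-124.7545
(2,2): Delta=1.0000 Bond=-124.7545
(3,0): Delta=1.0000 Bond=-138.4775
(3,1): Delta=1.0000 Bond=-138.4775
(3,2): Delta=1.0000 Bond=-138.4775
(3,3): Delta=1.0000 Bond=-138.4775
V0=66.7465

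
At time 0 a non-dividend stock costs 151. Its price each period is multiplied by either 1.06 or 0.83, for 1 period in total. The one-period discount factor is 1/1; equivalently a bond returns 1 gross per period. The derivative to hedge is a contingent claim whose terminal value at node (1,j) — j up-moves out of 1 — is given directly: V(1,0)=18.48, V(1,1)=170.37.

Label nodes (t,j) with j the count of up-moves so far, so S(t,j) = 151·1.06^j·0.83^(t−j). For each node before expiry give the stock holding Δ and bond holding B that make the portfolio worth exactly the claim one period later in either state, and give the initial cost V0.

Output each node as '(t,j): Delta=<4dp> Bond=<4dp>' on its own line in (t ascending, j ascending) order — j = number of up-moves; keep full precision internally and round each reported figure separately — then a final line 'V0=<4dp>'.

The replicating-portfolio and risk-neutral prices coincide; use p* = (1−0.83)/(1.06−0.83) = 0.7391 for the latter.
At expiry t=1: V(1,0)=18.4800, V(1,1)=170.3700
  t=0,j=0: stock 151.0000 → up 160.0600 (V=170.3700), down 125.3300 (V=18.4800). Price 130.7465; hedge Δ=4.3735, bond B=-529.6448.
Check: Δ(0,0)·S0 + B(0,0) = 130.7465 = V0.

(0,0): Delta=4.3735 Bond=-529.6448
V0=130.7465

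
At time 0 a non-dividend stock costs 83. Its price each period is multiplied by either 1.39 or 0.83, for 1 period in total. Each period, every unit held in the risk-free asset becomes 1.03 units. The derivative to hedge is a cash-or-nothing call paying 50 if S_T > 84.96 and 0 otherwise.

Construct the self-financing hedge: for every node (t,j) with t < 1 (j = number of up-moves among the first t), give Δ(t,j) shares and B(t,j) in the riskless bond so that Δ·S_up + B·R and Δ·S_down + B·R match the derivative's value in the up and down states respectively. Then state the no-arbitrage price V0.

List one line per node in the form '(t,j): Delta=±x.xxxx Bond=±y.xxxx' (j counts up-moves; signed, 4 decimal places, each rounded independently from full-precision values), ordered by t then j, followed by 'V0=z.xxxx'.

The replicating-portfolio and risk-neutral prices coincide; use p* = (1.03−0.83)/(1.39−0.83) = 0.3571 for the latter.
Payoff layer (t=1): V(1,0)=0.0000, V(1,1)=50.0000
Node (0,0) S=83.0000: V=(p*·50.0000+(1−p*)·0.0000)/1.03=17.3370; Δ=(50.0000−0.0000)/(115.3700−68.8900)=1.0757; B=V−Δ·S=-71.9487
Each (Δ,B) replicates both successor values, so the strategy is self-financing and V0 is arbitrage-free.

(0,0): Delta=1.0757 Bond=-71.9487
V0=17.3370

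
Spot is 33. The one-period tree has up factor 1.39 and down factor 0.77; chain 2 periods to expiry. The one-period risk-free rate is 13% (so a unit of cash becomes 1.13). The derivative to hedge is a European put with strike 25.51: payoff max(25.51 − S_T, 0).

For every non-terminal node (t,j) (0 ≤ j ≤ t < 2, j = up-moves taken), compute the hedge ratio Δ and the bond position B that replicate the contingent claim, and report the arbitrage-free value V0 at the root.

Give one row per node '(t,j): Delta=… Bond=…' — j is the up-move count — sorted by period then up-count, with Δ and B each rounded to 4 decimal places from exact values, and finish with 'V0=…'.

(0,0): Delta=-0.1078 Bond=4.3767
(1,0): Delta=-0.3773 Bond=11.7936
(1,1): Delta=0.0000 Bond=0.0000
V0=0.8187

Since d<R<u, set p* = (R−d)/(u−d) = 0.5806; price each node as the discounted p*-expectation of its children.
Payoff layer (t=2): V(2,0)=5.9443, V(2,1)=0.0000, V(2,2)=0.0000
(1,0): S=25.4100. Δ = (V_up−V_dn)/(S_up−S_dn) = (0.0000−5.9443)/(35.3199−19.5657) = -0.3773. V = [p*·0.0000 + (1−p*)·5.9443]/1.13 = 2.2060. B = V − Δ·S = 11.7936.
(1,1): S=45.8700. Δ = (V_up−V_dn)/(S_up−S_dn) = (0.0000−0.0000)/(63.7593−35.3199) = 0.0000. V = [p*·0.0000 + (1−p*)·0.0000]/1.13 = 0.0000. B = V − Δ·S = 0.0000.
(0,0): S=33.0000. Δ = (V_up−V_dn)/(S_up−S_dn) = (0.0000−2.2060)/(45.8700−25.4100) = -0.1078. V = [p*·0.0000 + (1−p*)·2.2060]/1.13 = 0.8187. B = V − Δ·S = 4.3767.
Root portfolio cost Δ·33+B reproduces V0=0.8187.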